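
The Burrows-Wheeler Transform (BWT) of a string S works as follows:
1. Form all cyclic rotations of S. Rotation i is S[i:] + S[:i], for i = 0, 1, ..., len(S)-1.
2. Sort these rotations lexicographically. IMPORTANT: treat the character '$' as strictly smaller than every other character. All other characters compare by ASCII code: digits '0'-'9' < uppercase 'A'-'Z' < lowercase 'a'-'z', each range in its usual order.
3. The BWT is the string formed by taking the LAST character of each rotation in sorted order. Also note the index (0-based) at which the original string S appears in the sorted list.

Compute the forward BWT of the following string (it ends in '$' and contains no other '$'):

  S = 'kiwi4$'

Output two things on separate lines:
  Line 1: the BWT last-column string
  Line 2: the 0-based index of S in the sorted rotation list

All 6 rotations (rotation i = S[i:]+S[:i]):
  rot[0] = kiwi4$
  rot[1] = iwi4$k
  rot[2] = wi4$ki
  rot[3] = i4$kiw
  rot[4] = 4$kiwi
  rot[5] = $kiwi4
Sorted (with $ < everything):
  sorted[0] = $kiwi4  (last char: '4')
  sorted[1] = 4$kiwi  (last char: 'i')
  sorted[2] = i4$kiw  (last char: 'w')
  sorted[3] = iwi4$k  (last char: 'k')
  sorted[4] = kiwi4$  (last char: '$')
  sorted[5] = wi4$ki  (last char: 'i')
Last column: 4iwk$i
Original string S is at sorted index 4

Answer: 4iwk$i
4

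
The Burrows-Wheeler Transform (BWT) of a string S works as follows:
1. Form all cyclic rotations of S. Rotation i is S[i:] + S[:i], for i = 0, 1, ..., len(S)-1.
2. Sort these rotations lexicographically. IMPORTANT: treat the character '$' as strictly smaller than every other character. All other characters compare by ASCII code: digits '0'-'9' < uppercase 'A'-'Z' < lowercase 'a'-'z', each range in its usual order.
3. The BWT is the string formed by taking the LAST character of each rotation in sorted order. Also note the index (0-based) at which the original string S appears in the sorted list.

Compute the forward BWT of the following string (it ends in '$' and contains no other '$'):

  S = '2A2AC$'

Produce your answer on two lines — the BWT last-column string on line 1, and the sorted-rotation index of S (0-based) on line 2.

All 6 rotations (rotation i = S[i:]+S[:i]):
  rot[0] = 2A2AC$
  rot[1] = A2AC$2
  rot[2] = 2AC$2A
  rot[3] = AC$2A2
  rot[4] = C$2A2A
  rot[5] = $2A2AC
Sorted (with $ < everything):
  sorted[0] = $2A2AC  (last char: 'C')
  sorted[1] = 2A2AC$  (last char: '$')
  sorted[2] = 2AC$2A  (last char: 'A')
  sorted[3] = A2AC$2  (last char: '2')
  sorted[4] = AC$2A2  (last char: '2')
  sorted[5] = C$2A2A  (last char: 'A')
Last column: C$A22A
Original string S is at sorted index 1

Answer: C$A22A
1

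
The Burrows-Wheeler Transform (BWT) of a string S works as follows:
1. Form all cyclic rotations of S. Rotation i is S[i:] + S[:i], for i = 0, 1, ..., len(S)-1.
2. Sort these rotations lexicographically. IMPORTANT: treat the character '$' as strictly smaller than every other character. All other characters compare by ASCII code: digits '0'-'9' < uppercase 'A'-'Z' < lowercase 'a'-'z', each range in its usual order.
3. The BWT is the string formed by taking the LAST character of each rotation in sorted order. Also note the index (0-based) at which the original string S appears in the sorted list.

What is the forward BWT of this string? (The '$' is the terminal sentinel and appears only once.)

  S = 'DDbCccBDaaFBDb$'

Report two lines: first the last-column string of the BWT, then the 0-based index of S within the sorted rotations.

Answer: bcFb$BBDaaDDDcC
4

Derivation:
All 15 rotations (rotation i = S[i:]+S[:i]):
  rot[0] = DDbCccBDaaFBDb$
  rot[1] = DbCccBDaaFBDb$D
  rot[2] = bCccBDaaFBDb$DD
  rot[3] = CccBDaaFBDb$DDb
  rot[4] = ccBDaaFBDb$DDbC
  rot[5] = cBDaaFBDb$DDbCc
  rot[6] = BDaaFBDb$DDbCcc
  rot[7] = DaaFBDb$DDbCccB
  rot[8] = aaFBDb$DDbCccBD
  rot[9] = aFBDb$DDbCccBDa
  rot[10] = FBDb$DDbCccBDaa
  rot[11] = BDb$DDbCccBDaaF
  rot[12] = Db$DDbCccBDaaFB
  rot[13] = b$DDbCccBDaaFBD
  rot[14] = $DDbCccBDaaFBDb
Sorted (with $ < everything):
  sorted[0] = $DDbCccBDaaFBDb  (last char: 'b')
  sorted[1] = BDaaFBDb$DDbCcc  (last char: 'c')
  sorted[2] = BDb$DDbCccBDaaF  (last char: 'F')
  sorted[3] = CccBDaaFBDb$DDb  (last char: 'b')
  sorted[4] = DDbCccBDaaFBDb$  (last char: '$')
  sorted[5] = DaaFBDb$DDbCccB  (last char: 'B')
  sorted[6] = Db$DDbCccBDaaFB  (last char: 'B')
  sorted[7] = DbCccBDaaFBDb$D  (last char: 'D')
  sorted[8] = FBDb$DDbCccBDaa  (last char: 'a')
  sorted[9] = aFBDb$DDbCccBDa  (last char: 'a')
  sorted[10] = aaFBDb$DDbCccBD  (last char: 'D')
  sorted[11] = b$DDbCccBDaaFBD  (last char: 'D')
  sorted[12] = bCccBDaaFBDb$DD  (last char: 'D')
  sorted[13] = cBDaaFBDb$DDbCc  (last char: 'c')
  sorted[14] = ccBDaaFBDb$DDbC  (last char: 'C')
Last column: bcFb$BBDaaDDDcC
Original string S is at sorted index 4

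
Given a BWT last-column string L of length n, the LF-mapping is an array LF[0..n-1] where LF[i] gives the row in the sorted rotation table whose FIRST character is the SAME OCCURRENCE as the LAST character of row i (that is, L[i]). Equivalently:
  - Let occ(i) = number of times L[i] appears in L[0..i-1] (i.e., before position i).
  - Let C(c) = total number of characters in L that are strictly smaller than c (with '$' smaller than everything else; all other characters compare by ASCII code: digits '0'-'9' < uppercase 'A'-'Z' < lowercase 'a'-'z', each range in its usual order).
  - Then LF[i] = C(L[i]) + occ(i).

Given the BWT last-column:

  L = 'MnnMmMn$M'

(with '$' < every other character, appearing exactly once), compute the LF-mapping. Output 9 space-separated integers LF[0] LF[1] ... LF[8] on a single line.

Char counts: '$':1, 'M':4, 'm':1, 'n':3
C (first-col start): C('$')=0, C('M')=1, C('m')=5, C('n')=6
L[0]='M': occ=0, LF[0]=C('M')+0=1+0=1
L[1]='n': occ=0, LF[1]=C('n')+0=6+0=6
L[2]='n': occ=1, LF[2]=C('n')+1=6+1=7
L[3]='M': occ=1, LF[3]=C('M')+1=1+1=2
L[4]='m': occ=0, LF[4]=C('m')+0=5+0=5
L[5]='M': occ=2, LF[5]=C('M')+2=1+2=3
L[6]='n': occ=2, LF[6]=C('n')+2=6+2=8
L[7]='$': occ=0, LF[7]=C('$')+0=0+0=0
L[8]='M': occ=3, LF[8]=C('M')+3=1+3=4

Answer: 1 6 7 2 5 3 8 0 4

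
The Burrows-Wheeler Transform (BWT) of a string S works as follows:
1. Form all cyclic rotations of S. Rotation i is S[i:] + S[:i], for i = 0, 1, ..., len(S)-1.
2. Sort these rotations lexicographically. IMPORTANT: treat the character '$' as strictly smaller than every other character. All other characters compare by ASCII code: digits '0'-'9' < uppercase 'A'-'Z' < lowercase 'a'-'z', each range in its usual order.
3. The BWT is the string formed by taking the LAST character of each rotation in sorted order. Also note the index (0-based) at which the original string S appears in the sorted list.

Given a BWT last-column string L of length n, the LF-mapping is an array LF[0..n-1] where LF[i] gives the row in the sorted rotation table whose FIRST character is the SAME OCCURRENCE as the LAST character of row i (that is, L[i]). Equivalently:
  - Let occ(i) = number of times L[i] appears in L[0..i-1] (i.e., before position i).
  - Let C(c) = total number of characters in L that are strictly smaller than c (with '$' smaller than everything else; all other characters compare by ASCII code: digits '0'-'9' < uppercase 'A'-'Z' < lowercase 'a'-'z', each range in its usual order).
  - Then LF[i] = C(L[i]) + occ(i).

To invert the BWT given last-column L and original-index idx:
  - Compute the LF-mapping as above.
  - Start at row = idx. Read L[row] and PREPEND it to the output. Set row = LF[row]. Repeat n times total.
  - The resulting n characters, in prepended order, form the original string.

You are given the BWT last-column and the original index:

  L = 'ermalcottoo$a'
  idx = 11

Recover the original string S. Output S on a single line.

Answer: tomatooracle$

Derivation:
LF mapping: 4 10 6 1 5 3 7 11 12 8 9 0 2
Walk LF starting at row 11, prepending L[row]:
  step 1: row=11, L[11]='$', prepend. Next row=LF[11]=0
  step 2: row=0, L[0]='e', prepend. Next row=LF[0]=4
  step 3: row=4, L[4]='l', prepend. Next row=LF[4]=5
  step 4: row=5, L[5]='c', prepend. Next row=LF[5]=3
  step 5: row=3, L[3]='a', prepend. Next row=LF[3]=1
  step 6: row=1, L[1]='r', prepend. Next row=LF[1]=10
  step 7: row=10, L[10]='o', prepend. Next row=LF[10]=9
  step 8: row=9, L[9]='o', prepend. Next row=LF[9]=8
  step 9: row=8, L[8]='t', prepend. Next row=LF[8]=12
  step 10: row=12, L[12]='a', prepend. Next row=LF[12]=2
  step 11: row=2, L[2]='m', prepend. Next row=LF[2]=6
  step 12: row=6, L[6]='o', prepend. Next row=LF[6]=7
  step 13: row=7, L[7]='t', prepend. Next row=LF[7]=11
Reversed output: tomatooracle$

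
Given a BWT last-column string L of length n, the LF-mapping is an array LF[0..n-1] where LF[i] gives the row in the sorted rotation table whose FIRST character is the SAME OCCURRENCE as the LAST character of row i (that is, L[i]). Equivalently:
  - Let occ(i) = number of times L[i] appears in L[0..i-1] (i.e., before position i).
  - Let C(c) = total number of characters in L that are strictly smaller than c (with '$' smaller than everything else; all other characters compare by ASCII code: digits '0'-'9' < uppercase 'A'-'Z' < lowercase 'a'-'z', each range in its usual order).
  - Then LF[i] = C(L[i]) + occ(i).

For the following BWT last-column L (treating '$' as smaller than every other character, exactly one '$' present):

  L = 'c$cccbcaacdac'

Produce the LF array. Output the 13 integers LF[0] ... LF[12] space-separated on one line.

Answer: 5 0 6 7 8 4 9 1 2 10 12 3 11

Derivation:
Char counts: '$':1, 'a':3, 'b':1, 'c':7, 'd':1
C (first-col start): C('$')=0, C('a')=1, C('b')=4, C('c')=5, C('d')=12
L[0]='c': occ=0, LF[0]=C('c')+0=5+0=5
L[1]='$': occ=0, LF[1]=C('$')+0=0+0=0
L[2]='c': occ=1, LF[2]=C('c')+1=5+1=6
L[3]='c': occ=2, LF[3]=C('c')+2=5+2=7
L[4]='c': occ=3, LF[4]=C('c')+3=5+3=8
L[5]='b': occ=0, LF[5]=C('b')+0=4+0=4
L[6]='c': occ=4, LF[6]=C('c')+4=5+4=9
L[7]='a': occ=0, LF[7]=C('a')+0=1+0=1
L[8]='a': occ=1, LF[8]=C('a')+1=1+1=2
L[9]='c': occ=5, LF[9]=C('c')+5=5+5=10
L[10]='d': occ=0, LF[10]=C('d')+0=12+0=12
L[11]='a': occ=2, LF[11]=C('a')+2=1+2=3
L[12]='c': occ=6, LF[12]=C('c')+6=5+6=11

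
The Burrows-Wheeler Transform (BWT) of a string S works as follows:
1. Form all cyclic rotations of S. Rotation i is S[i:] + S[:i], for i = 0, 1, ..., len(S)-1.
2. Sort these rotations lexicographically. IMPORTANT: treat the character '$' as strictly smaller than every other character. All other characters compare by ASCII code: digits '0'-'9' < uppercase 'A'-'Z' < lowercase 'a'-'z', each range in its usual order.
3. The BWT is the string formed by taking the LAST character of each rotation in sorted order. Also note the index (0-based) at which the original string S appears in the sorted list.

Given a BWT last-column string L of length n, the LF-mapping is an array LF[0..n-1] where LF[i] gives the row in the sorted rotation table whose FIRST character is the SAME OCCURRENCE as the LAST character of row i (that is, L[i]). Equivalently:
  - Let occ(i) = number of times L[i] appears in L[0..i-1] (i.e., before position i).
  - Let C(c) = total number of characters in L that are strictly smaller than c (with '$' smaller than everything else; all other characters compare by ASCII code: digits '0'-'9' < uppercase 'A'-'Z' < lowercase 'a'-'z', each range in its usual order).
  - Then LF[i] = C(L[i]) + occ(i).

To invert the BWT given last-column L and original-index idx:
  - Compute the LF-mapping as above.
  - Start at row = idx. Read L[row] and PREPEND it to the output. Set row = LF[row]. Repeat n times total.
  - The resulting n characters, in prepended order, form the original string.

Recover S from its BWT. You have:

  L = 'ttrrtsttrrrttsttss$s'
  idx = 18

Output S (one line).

Answer: ttsrsttstrsttrrrstt$

Derivation:
LF mapping: 11 12 1 2 13 6 14 15 3 4 5 16 17 7 18 19 8 9 0 10
Walk LF starting at row 18, prepending L[row]:
  step 1: row=18, L[18]='$', prepend. Next row=LF[18]=0
  step 2: row=0, L[0]='t', prepend. Next row=LF[0]=11
  step 3: row=11, L[11]='t', prepend. Next row=LF[11]=16
  step 4: row=16, L[16]='s', prepend. Next row=LF[16]=8
  step 5: row=8, L[8]='r', prepend. Next row=LF[8]=3
  step 6: row=3, L[3]='r', prepend. Next row=LF[3]=2
  step 7: row=2, L[2]='r', prepend. Next row=LF[2]=1
  step 8: row=1, L[1]='t', prepend. Next row=LF[1]=12
  step 9: row=12, L[12]='t', prepend. Next row=LF[12]=17
  step 10: row=17, L[17]='s', prepend. Next row=LF[17]=9
  step 11: row=9, L[9]='r', prepend. Next row=LF[9]=4
  step 12: row=4, L[4]='t', prepend. Next row=LF[4]=13
  step 13: row=13, L[13]='s', prepend. Next row=LF[13]=7
  step 14: row=7, L[7]='t', prepend. Next row=LF[7]=15
  step 15: row=15, L[15]='t', prepend. Next row=LF[15]=19
  step 16: row=19, L[19]='s', prepend. Next row=LF[19]=10
  step 17: row=10, L[10]='r', prepend. Next row=LF[10]=5
  step 18: row=5, L[5]='s', prepend. Next row=LF[5]=6
  step 19: row=6, L[6]='t', prepend. Next row=LF[6]=14
  step 20: row=14, L[14]='t', prepend. Next row=LF[14]=18
Reversed output: ttsrsttstrsttrrrstt$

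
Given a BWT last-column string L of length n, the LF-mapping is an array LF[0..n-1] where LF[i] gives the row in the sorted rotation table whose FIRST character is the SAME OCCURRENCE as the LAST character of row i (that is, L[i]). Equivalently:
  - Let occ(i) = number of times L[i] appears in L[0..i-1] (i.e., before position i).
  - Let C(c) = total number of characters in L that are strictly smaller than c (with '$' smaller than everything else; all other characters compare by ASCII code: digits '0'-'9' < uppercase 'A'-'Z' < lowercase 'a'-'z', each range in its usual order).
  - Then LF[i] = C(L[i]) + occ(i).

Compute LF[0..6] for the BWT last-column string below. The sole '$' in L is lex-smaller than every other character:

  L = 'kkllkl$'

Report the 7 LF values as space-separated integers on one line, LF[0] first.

Answer: 1 2 4 5 3 6 0

Derivation:
Char counts: '$':1, 'k':3, 'l':3
C (first-col start): C('$')=0, C('k')=1, C('l')=4
L[0]='k': occ=0, LF[0]=C('k')+0=1+0=1
L[1]='k': occ=1, LF[1]=C('k')+1=1+1=2
L[2]='l': occ=0, LF[2]=C('l')+0=4+0=4
L[3]='l': occ=1, LF[3]=C('l')+1=4+1=5
L[4]='k': occ=2, LF[4]=C('k')+2=1+2=3
L[5]='l': occ=2, LF[5]=C('l')+2=4+2=6
L[6]='$': occ=0, LF[6]=C('$')+0=0+0=0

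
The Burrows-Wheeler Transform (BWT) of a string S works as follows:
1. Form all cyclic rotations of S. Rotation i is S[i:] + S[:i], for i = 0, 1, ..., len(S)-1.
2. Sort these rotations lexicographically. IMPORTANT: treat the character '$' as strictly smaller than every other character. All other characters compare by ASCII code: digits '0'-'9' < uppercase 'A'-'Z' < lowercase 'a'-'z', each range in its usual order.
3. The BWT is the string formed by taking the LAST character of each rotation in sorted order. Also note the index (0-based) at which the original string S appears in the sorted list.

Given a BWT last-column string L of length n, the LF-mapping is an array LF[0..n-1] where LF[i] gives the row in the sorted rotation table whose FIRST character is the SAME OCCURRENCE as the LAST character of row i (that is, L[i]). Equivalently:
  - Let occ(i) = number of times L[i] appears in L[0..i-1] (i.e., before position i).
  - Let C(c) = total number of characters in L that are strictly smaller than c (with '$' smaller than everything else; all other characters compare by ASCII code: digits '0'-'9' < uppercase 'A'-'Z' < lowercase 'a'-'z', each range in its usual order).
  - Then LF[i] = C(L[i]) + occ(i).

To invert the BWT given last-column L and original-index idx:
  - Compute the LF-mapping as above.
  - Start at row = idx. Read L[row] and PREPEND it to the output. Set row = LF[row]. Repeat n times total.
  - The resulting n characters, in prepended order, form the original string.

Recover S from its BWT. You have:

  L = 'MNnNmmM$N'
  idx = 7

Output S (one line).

LF mapping: 1 3 8 4 6 7 2 0 5
Walk LF starting at row 7, prepending L[row]:
  step 1: row=7, L[7]='$', prepend. Next row=LF[7]=0
  step 2: row=0, L[0]='M', prepend. Next row=LF[0]=1
  step 3: row=1, L[1]='N', prepend. Next row=LF[1]=3
  step 4: row=3, L[3]='N', prepend. Next row=LF[3]=4
  step 5: row=4, L[4]='m', prepend. Next row=LF[4]=6
  step 6: row=6, L[6]='M', prepend. Next row=LF[6]=2
  step 7: row=2, L[2]='n', prepend. Next row=LF[2]=8
  step 8: row=8, L[8]='N', prepend. Next row=LF[8]=5
  step 9: row=5, L[5]='m', prepend. Next row=LF[5]=7
Reversed output: mNnMmNNM$

Answer: mNnMmNNM$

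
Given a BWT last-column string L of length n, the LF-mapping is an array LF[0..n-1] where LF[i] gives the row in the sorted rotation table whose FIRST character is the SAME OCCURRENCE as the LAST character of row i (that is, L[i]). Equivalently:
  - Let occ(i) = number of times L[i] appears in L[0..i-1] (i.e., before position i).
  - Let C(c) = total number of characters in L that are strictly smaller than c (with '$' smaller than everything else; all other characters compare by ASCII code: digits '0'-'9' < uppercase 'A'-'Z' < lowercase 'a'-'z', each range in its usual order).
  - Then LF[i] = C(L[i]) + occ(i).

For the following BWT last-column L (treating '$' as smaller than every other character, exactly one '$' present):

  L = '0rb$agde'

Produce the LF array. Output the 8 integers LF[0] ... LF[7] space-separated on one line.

Answer: 1 7 3 0 2 6 4 5

Derivation:
Char counts: '$':1, '0':1, 'a':1, 'b':1, 'd':1, 'e':1, 'g':1, 'r':1
C (first-col start): C('$')=0, C('0')=1, C('a')=2, C('b')=3, C('d')=4, C('e')=5, C('g')=6, C('r')=7
L[0]='0': occ=0, LF[0]=C('0')+0=1+0=1
L[1]='r': occ=0, LF[1]=C('r')+0=7+0=7
L[2]='b': occ=0, LF[2]=C('b')+0=3+0=3
L[3]='$': occ=0, LF[3]=C('$')+0=0+0=0
L[4]='a': occ=0, LF[4]=C('a')+0=2+0=2
L[5]='g': occ=0, LF[5]=C('g')+0=6+0=6
L[6]='d': occ=0, LF[6]=C('d')+0=4+0=4
L[7]='e': occ=0, LF[7]=C('e')+0=5+0=5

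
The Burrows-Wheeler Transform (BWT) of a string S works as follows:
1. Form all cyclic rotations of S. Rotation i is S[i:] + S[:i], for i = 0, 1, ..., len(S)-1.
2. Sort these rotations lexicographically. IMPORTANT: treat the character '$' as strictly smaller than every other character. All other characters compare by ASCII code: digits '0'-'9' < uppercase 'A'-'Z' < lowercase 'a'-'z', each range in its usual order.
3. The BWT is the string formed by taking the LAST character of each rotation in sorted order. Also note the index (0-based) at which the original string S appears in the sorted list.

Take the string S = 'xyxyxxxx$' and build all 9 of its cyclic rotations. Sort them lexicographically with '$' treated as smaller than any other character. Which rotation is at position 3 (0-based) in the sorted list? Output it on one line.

Answer: xxx$xyxyx

Derivation:
All 9 rotations (rotation i = S[i:]+S[:i]):
  rot[0] = xyxyxxxx$
  rot[1] = yxyxxxx$x
  rot[2] = xyxxxx$xy
  rot[3] = yxxxx$xyx
  rot[4] = xxxx$xyxy
  rot[5] = xxx$xyxyx
  rot[6] = xx$xyxyxx
  rot[7] = x$xyxyxxx
  rot[8] = $xyxyxxxx
Sorted (with $ < everything):
  sorted[0] = $xyxyxxxx
  sorted[1] = x$xyxyxxx
  sorted[2] = xx$xyxyxx
  sorted[3] = xxx$xyxyx
  sorted[4] = xxxx$xyxy
  sorted[5] = xyxxxx$xy
  sorted[6] = xyxyxxxx$
  sorted[7] = yxxxx$xyx
  sorted[8] = yxyxxxx$x
sorted[3] = xxx$xyxyx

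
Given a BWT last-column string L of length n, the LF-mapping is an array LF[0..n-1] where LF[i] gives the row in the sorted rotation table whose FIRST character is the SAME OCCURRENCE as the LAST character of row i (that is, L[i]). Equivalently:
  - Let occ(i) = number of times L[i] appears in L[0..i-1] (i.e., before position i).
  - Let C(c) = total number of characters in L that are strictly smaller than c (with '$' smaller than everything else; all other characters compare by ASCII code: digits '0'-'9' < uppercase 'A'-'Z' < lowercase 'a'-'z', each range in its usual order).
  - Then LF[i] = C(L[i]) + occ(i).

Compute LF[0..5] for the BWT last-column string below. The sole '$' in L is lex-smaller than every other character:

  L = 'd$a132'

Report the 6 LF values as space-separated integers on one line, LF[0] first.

Char counts: '$':1, '1':1, '2':1, '3':1, 'a':1, 'd':1
C (first-col start): C('$')=0, C('1')=1, C('2')=2, C('3')=3, C('a')=4, C('d')=5
L[0]='d': occ=0, LF[0]=C('d')+0=5+0=5
L[1]='$': occ=0, LF[1]=C('$')+0=0+0=0
L[2]='a': occ=0, LF[2]=C('a')+0=4+0=4
L[3]='1': occ=0, LF[3]=C('1')+0=1+0=1
L[4]='3': occ=0, LF[4]=C('3')+0=3+0=3
L[5]='2': occ=0, LF[5]=C('2')+0=2+0=2

Answer: 5 0 4 1 3 2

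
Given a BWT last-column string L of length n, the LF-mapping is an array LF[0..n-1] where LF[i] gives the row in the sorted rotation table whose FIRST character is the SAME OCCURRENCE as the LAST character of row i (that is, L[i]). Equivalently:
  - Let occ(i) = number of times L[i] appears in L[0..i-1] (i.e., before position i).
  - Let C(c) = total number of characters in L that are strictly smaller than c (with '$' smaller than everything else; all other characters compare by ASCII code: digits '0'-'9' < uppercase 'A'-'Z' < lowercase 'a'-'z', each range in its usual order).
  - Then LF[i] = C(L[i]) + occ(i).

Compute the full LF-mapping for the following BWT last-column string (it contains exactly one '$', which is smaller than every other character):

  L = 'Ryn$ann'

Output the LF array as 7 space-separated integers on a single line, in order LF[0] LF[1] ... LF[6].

Char counts: '$':1, 'R':1, 'a':1, 'n':3, 'y':1
C (first-col start): C('$')=0, C('R')=1, C('a')=2, C('n')=3, C('y')=6
L[0]='R': occ=0, LF[0]=C('R')+0=1+0=1
L[1]='y': occ=0, LF[1]=C('y')+0=6+0=6
L[2]='n': occ=0, LF[2]=C('n')+0=3+0=3
L[3]='$': occ=0, LF[3]=C('$')+0=0+0=0
L[4]='a': occ=0, LF[4]=C('a')+0=2+0=2
L[5]='n': occ=1, LF[5]=C('n')+1=3+1=4
L[6]='n': occ=2, LF[6]=C('n')+2=3+2=5

Answer: 1 6 3 0 2 4 5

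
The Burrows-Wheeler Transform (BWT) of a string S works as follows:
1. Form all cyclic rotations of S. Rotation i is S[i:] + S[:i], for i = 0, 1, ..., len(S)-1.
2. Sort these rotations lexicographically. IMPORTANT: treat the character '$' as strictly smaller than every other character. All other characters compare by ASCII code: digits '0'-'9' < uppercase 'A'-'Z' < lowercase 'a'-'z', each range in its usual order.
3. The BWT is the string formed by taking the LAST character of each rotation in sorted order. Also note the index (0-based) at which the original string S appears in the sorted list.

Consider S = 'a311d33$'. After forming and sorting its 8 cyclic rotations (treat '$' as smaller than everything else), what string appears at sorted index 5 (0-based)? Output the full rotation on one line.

All 8 rotations (rotation i = S[i:]+S[:i]):
  rot[0] = a311d33$
  rot[1] = 311d33$a
  rot[2] = 11d33$a3
  rot[3] = 1d33$a31
  rot[4] = d33$a311
  rot[5] = 33$a311d
  rot[6] = 3$a311d3
  rot[7] = $a311d33
Sorted (with $ < everything):
  sorted[0] = $a311d33
  sorted[1] = 11d33$a3
  sorted[2] = 1d33$a31
  sorted[3] = 3$a311d3
  sorted[4] = 311d33$a
  sorted[5] = 33$a311d
  sorted[6] = a311d33$
  sorted[7] = d33$a311
sorted[5] = 33$a311d

Answer: 33$a311d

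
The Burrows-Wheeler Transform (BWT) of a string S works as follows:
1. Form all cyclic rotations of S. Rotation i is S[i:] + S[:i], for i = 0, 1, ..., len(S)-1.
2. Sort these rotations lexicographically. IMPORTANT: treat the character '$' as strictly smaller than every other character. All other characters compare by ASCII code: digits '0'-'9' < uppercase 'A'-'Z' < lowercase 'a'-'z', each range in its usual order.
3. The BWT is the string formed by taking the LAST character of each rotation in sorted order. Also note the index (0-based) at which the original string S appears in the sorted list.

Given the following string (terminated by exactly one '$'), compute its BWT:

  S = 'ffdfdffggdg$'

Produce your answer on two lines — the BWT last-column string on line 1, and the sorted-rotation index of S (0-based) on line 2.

All 12 rotations (rotation i = S[i:]+S[:i]):
  rot[0] = ffdfdffggdg$
  rot[1] = fdfdffggdg$f
  rot[2] = dfdffggdg$ff
  rot[3] = fdffggdg$ffd
  rot[4] = dffggdg$ffdf
  rot[5] = ffggdg$ffdfd
  rot[6] = fggdg$ffdfdf
  rot[7] = ggdg$ffdfdff
  rot[8] = gdg$ffdfdffg
  rot[9] = dg$ffdfdffgg
  rot[10] = g$ffdfdffggd
  rot[11] = $ffdfdffggdg
Sorted (with $ < everything):
  sorted[0] = $ffdfdffggdg  (last char: 'g')
  sorted[1] = dfdffggdg$ff  (last char: 'f')
  sorted[2] = dffggdg$ffdf  (last char: 'f')
  sorted[3] = dg$ffdfdffgg  (last char: 'g')
  sorted[4] = fdfdffggdg$f  (last char: 'f')
  sorted[5] = fdffggdg$ffd  (last char: 'd')
  sorted[6] = ffdfdffggdg$  (last char: '$')
  sorted[7] = ffggdg$ffdfd  (last char: 'd')
  sorted[8] = fggdg$ffdfdf  (last char: 'f')
  sorted[9] = g$ffdfdffggd  (last char: 'd')
  sorted[10] = gdg$ffdfdffg  (last char: 'g')
  sorted[11] = ggdg$ffdfdff  (last char: 'f')
Last column: gffgfd$dfdgf
Original string S is at sorted index 6

Answer: gffgfd$dfdgf
6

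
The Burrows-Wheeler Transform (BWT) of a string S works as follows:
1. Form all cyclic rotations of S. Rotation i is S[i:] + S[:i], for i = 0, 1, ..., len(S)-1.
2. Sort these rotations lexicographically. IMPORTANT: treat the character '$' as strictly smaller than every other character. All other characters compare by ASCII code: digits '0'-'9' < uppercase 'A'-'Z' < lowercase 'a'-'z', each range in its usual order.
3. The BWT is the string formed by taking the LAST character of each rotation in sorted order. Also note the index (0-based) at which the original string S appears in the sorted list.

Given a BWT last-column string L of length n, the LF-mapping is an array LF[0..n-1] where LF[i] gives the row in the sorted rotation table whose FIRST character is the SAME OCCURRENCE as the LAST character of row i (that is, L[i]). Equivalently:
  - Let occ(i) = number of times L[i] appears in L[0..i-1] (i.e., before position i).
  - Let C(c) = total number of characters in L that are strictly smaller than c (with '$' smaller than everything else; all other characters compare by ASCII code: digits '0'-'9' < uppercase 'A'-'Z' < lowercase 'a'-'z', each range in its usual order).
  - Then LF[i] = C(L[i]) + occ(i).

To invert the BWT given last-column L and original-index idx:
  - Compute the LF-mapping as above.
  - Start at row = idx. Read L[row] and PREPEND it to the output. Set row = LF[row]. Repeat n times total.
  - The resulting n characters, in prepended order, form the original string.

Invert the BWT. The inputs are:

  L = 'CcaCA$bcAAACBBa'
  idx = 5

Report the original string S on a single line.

Answer: BbBcAAaACACacC$

Derivation:
LF mapping: 7 13 10 8 1 0 12 14 2 3 4 9 5 6 11
Walk LF starting at row 5, prepending L[row]:
  step 1: row=5, L[5]='$', prepend. Next row=LF[5]=0
  step 2: row=0, L[0]='C', prepend. Next row=LF[0]=7
  step 3: row=7, L[7]='c', prepend. Next row=LF[7]=14
  step 4: row=14, L[14]='a', prepend. Next row=LF[14]=11
  step 5: row=11, L[11]='C', prepend. Next row=LF[11]=9
  step 6: row=9, L[9]='A', prepend. Next row=LF[9]=3
  step 7: row=3, L[3]='C', prepend. Next row=LF[3]=8
  step 8: row=8, L[8]='A', prepend. Next row=LF[8]=2
  step 9: row=2, L[2]='a', prepend. Next row=LF[2]=10
  step 10: row=10, L[10]='A', prepend. Next row=LF[10]=4
  step 11: row=4, L[4]='A', prepend. Next row=LF[4]=1
  step 12: row=1, L[1]='c', prepend. Next row=LF[1]=13
  step 13: row=13, L[13]='B', prepend. Next row=LF[13]=6
  step 14: row=6, L[6]='b', prepend. Next row=LF[6]=12
  step 15: row=12, L[12]='B', prepend. Next row=LF[12]=5
Reversed output: BbBcAAaACACacC$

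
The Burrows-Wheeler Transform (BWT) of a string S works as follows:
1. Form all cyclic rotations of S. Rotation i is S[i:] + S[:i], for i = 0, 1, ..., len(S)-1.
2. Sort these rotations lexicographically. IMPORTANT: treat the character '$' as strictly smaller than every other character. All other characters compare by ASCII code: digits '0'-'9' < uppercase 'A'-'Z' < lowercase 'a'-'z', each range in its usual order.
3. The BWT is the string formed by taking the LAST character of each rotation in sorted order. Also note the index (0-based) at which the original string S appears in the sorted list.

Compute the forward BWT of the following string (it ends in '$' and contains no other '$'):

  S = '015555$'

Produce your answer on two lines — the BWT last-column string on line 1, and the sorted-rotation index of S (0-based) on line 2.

Answer: 5$05551
1

Derivation:
All 7 rotations (rotation i = S[i:]+S[:i]):
  rot[0] = 015555$
  rot[1] = 15555$0
  rot[2] = 5555$01
  rot[3] = 555$015
  rot[4] = 55$0155
  rot[5] = 5$01555
  rot[6] = $015555
Sorted (with $ < everything):
  sorted[0] = $015555  (last char: '5')
  sorted[1] = 015555$  (last char: '$')
  sorted[2] = 15555$0  (last char: '0')
  sorted[3] = 5$01555  (last char: '5')
  sorted[4] = 55$0155  (last char: '5')
  sorted[5] = 555$015  (last char: '5')
  sorted[6] = 5555$01  (last char: '1')
Last column: 5$05551
Original string S is at sorted index 1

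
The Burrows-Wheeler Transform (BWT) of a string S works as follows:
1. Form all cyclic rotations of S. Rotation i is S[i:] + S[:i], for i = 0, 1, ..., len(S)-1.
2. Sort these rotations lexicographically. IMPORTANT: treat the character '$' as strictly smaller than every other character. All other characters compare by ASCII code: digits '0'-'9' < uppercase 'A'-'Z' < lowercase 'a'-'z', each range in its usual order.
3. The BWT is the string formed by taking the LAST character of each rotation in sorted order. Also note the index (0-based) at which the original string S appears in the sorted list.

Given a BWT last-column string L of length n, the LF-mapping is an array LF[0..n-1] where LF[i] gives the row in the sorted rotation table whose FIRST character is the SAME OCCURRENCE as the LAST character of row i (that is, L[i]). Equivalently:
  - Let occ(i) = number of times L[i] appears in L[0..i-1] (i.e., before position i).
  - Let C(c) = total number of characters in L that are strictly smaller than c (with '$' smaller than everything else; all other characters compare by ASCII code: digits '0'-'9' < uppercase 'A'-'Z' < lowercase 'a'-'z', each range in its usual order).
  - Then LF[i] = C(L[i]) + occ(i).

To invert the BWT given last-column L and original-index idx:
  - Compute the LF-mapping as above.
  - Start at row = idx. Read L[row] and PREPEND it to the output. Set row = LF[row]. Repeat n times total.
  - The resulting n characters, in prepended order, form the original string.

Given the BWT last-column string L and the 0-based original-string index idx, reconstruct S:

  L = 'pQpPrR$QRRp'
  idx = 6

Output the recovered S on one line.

LF mapping: 7 2 8 1 10 4 0 3 5 6 9
Walk LF starting at row 6, prepending L[row]:
  step 1: row=6, L[6]='$', prepend. Next row=LF[6]=0
  step 2: row=0, L[0]='p', prepend. Next row=LF[0]=7
  step 3: row=7, L[7]='Q', prepend. Next row=LF[7]=3
  step 4: row=3, L[3]='P', prepend. Next row=LF[3]=1
  step 5: row=1, L[1]='Q', prepend. Next row=LF[1]=2
  step 6: row=2, L[2]='p', prepend. Next row=LF[2]=8
  step 7: row=8, L[8]='R', prepend. Next row=LF[8]=5
  step 8: row=5, L[5]='R', prepend. Next row=LF[5]=4
  step 9: row=4, L[4]='r', prepend. Next row=LF[4]=10
  step 10: row=10, L[10]='p', prepend. Next row=LF[10]=9
  step 11: row=9, L[9]='R', prepend. Next row=LF[9]=6
Reversed output: RprRRpQPQp$

Answer: RprRRpQPQp$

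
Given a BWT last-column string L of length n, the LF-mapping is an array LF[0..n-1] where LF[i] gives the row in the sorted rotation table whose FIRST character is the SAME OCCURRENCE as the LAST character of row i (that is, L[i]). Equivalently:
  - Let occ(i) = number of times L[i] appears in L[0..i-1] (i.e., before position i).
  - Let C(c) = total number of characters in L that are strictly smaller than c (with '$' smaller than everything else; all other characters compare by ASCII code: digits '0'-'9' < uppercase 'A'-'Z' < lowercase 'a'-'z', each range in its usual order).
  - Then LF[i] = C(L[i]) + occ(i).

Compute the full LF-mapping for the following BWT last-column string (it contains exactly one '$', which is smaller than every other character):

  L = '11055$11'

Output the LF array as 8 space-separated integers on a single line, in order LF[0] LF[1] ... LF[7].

Char counts: '$':1, '0':1, '1':4, '5':2
C (first-col start): C('$')=0, C('0')=1, C('1')=2, C('5')=6
L[0]='1': occ=0, LF[0]=C('1')+0=2+0=2
L[1]='1': occ=1, LF[1]=C('1')+1=2+1=3
L[2]='0': occ=0, LF[2]=C('0')+0=1+0=1
L[3]='5': occ=0, LF[3]=C('5')+0=6+0=6
L[4]='5': occ=1, LF[4]=C('5')+1=6+1=7
L[5]='$': occ=0, LF[5]=C('$')+0=0+0=0
L[6]='1': occ=2, LF[6]=C('1')+2=2+2=4
L[7]='1': occ=3, LF[7]=C('1')+3=2+3=5

Answer: 2 3 1 6 7 0 4 5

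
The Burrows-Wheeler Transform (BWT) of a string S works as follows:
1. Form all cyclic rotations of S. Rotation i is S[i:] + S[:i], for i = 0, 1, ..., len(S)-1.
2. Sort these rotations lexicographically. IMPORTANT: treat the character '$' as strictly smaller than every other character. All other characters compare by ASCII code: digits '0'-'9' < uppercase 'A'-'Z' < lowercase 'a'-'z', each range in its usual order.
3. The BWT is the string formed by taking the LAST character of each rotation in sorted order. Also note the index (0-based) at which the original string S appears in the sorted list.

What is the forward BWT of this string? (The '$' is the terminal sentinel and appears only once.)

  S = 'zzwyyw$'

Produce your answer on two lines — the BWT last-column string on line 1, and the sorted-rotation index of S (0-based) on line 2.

All 7 rotations (rotation i = S[i:]+S[:i]):
  rot[0] = zzwyyw$
  rot[1] = zwyyw$z
  rot[2] = wyyw$zz
  rot[3] = yyw$zzw
  rot[4] = yw$zzwy
  rot[5] = w$zzwyy
  rot[6] = $zzwyyw
Sorted (with $ < everything):
  sorted[0] = $zzwyyw  (last char: 'w')
  sorted[1] = w$zzwyy  (last char: 'y')
  sorted[2] = wyyw$zz  (last char: 'z')
  sorted[3] = yw$zzwy  (last char: 'y')
  sorted[4] = yyw$zzw  (last char: 'w')
  sorted[5] = zwyyw$z  (last char: 'z')
  sorted[6] = zzwyyw$  (last char: '$')
Last column: wyzywz$
Original string S is at sorted index 6

Answer: wyzywz$
6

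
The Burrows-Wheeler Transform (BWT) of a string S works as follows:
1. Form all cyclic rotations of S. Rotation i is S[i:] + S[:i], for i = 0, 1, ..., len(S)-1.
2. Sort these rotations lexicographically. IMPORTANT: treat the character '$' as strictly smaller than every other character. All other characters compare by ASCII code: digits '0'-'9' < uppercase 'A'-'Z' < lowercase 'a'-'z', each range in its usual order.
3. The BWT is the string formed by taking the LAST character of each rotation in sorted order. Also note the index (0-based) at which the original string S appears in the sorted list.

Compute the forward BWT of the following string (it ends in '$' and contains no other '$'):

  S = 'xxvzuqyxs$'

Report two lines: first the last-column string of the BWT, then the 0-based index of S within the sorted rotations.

Answer: suxzxyx$qv
7

Derivation:
All 10 rotations (rotation i = S[i:]+S[:i]):
  rot[0] = xxvzuqyxs$
  rot[1] = xvzuqyxs$x
  rot[2] = vzuqyxs$xx
  rot[3] = zuqyxs$xxv
  rot[4] = uqyxs$xxvz
  rot[5] = qyxs$xxvzu
  rot[6] = yxs$xxvzuq
  rot[7] = xs$xxvzuqy
  rot[8] = s$xxvzuqyx
  rot[9] = $xxvzuqyxs
Sorted (with $ < everything):
  sorted[0] = $xxvzuqyxs  (last char: 's')
  sorted[1] = qyxs$xxvzu  (last char: 'u')
  sorted[2] = s$xxvzuqyx  (last char: 'x')
  sorted[3] = uqyxs$xxvz  (last char: 'z')
  sorted[4] = vzuqyxs$xx  (last char: 'x')
  sorted[5] = xs$xxvzuqy  (last char: 'y')
  sorted[6] = xvzuqyxs$x  (last char: 'x')
  sorted[7] = xxvzuqyxs$  (last char: '$')
  sorted[8] = yxs$xxvzuq  (last char: 'q')
  sorted[9] = zuqyxs$xxv  (last char: 'v')
Last column: suxzxyx$qv
Original string S is at sorted index 7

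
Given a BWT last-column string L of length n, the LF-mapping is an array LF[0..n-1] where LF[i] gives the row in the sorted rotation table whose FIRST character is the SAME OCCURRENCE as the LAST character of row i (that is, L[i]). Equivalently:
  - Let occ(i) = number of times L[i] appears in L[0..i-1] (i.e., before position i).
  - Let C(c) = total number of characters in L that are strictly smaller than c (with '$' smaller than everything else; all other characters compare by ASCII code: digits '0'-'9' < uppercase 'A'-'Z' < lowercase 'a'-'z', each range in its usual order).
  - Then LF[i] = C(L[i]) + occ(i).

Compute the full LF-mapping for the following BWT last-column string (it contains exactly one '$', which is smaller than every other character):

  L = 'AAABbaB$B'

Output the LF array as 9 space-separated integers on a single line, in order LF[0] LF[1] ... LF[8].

Answer: 1 2 3 4 8 7 5 0 6

Derivation:
Char counts: '$':1, 'A':3, 'B':3, 'a':1, 'b':1
C (first-col start): C('$')=0, C('A')=1, C('B')=4, C('a')=7, C('b')=8
L[0]='A': occ=0, LF[0]=C('A')+0=1+0=1
L[1]='A': occ=1, LF[1]=C('A')+1=1+1=2
L[2]='A': occ=2, LF[2]=C('A')+2=1+2=3
L[3]='B': occ=0, LF[3]=C('B')+0=4+0=4
L[4]='b': occ=0, LF[4]=C('b')+0=8+0=8
L[5]='a': occ=0, LF[5]=C('a')+0=7+0=7
L[6]='B': occ=1, LF[6]=C('B')+1=4+1=5
L[7]='$': occ=0, LF[7]=C('$')+0=0+0=0
L[8]='B': occ=2, LF[8]=C('B')+2=4+2=6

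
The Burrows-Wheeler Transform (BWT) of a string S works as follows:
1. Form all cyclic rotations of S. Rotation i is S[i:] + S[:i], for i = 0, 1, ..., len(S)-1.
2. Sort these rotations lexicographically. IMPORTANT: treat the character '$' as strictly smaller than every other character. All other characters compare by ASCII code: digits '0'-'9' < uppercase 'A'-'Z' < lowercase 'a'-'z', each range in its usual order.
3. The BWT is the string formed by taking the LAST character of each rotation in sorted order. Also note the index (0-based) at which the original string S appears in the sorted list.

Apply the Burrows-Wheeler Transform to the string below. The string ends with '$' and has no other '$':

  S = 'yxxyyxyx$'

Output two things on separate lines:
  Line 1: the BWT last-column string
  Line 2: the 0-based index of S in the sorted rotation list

All 9 rotations (rotation i = S[i:]+S[:i]):
  rot[0] = yxxyyxyx$
  rot[1] = xxyyxyx$y
  rot[2] = xyyxyx$yx
  rot[3] = yyxyx$yxx
  rot[4] = yxyx$yxxy
  rot[5] = xyx$yxxyy
  rot[6] = yx$yxxyyx
  rot[7] = x$yxxyyxy
  rot[8] = $yxxyyxyx
Sorted (with $ < everything):
  sorted[0] = $yxxyyxyx  (last char: 'x')
  sorted[1] = x$yxxyyxy  (last char: 'y')
  sorted[2] = xxyyxyx$y  (last char: 'y')
  sorted[3] = xyx$yxxyy  (last char: 'y')
  sorted[4] = xyyxyx$yx  (last char: 'x')
  sorted[5] = yx$yxxyyx  (last char: 'x')
  sorted[6] = yxxyyxyx$  (last char: '$')
  sorted[7] = yxyx$yxxy  (last char: 'y')
  sorted[8] = yyxyx$yxx  (last char: 'x')
Last column: xyyyxx$yx
Original string S is at sorted index 6

Answer: xyyyxx$yx
6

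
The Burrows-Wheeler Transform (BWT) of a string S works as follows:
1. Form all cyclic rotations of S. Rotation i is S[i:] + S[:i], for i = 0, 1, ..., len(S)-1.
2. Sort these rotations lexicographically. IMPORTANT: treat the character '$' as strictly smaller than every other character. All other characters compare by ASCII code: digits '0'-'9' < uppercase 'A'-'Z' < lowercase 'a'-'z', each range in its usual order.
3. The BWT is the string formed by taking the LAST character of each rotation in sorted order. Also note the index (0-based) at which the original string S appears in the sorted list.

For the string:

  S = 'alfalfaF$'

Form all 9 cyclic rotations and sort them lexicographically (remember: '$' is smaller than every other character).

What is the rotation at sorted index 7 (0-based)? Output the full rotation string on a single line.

Answer: lfaF$alfa

Derivation:
All 9 rotations (rotation i = S[i:]+S[:i]):
  rot[0] = alfalfaF$
  rot[1] = lfalfaF$a
  rot[2] = falfaF$al
  rot[3] = alfaF$alf
  rot[4] = lfaF$alfa
  rot[5] = faF$alfal
  rot[6] = aF$alfalf
  rot[7] = F$alfalfa
  rot[8] = $alfalfaF
Sorted (with $ < everything):
  sorted[0] = $alfalfaF
  sorted[1] = F$alfalfa
  sorted[2] = aF$alfalf
  sorted[3] = alfaF$alf
  sorted[4] = alfalfaF$
  sorted[5] = faF$alfal
  sorted[6] = falfaF$al
  sorted[7] = lfaF$alfa
  sorted[8] = lfalfaF$a
sorted[7] = lfaF$alfa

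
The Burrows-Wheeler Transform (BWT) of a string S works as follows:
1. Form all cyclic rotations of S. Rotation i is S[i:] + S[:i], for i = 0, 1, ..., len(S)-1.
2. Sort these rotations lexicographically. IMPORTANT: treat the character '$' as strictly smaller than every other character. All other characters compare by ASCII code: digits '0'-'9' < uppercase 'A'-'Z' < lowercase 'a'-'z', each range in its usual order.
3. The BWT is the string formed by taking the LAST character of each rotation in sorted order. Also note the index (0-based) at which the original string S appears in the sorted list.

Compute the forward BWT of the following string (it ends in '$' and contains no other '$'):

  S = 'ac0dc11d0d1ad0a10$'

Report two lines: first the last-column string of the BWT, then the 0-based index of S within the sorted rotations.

Answer: 01ddcacd10$1ada100
10

Derivation:
All 18 rotations (rotation i = S[i:]+S[:i]):
  rot[0] = ac0dc11d0d1ad0a10$
  rot[1] = c0dc11d0d1ad0a10$a
  rot[2] = 0dc11d0d1ad0a10$ac
  rot[3] = dc11d0d1ad0a10$ac0
  rot[4] = c11d0d1ad0a10$ac0d
  rot[5] = 11d0d1ad0a10$ac0dc
  rot[6] = 1d0d1ad0a10$ac0dc1
  rot[7] = d0d1ad0a10$ac0dc11
  rot[8] = 0d1ad0a10$ac0dc11d
  rot[9] = d1ad0a10$ac0dc11d0
  rot[10] = 1ad0a10$ac0dc11d0d
  rot[11] = ad0a10$ac0dc11d0d1
  rot[12] = d0a10$ac0dc11d0d1a
  rot[13] = 0a10$ac0dc11d0d1ad
  rot[14] = a10$ac0dc11d0d1ad0
  rot[15] = 10$ac0dc11d0d1ad0a
  rot[16] = 0$ac0dc11d0d1ad0a1
  rot[17] = $ac0dc11d0d1ad0a10
Sorted (with $ < everything):
  sorted[0] = $ac0dc11d0d1ad0a10  (last char: '0')
  sorted[1] = 0$ac0dc11d0d1ad0a1  (last char: '1')
  sorted[2] = 0a10$ac0dc11d0d1ad  (last char: 'd')
  sorted[3] = 0d1ad0a10$ac0dc11d  (last char: 'd')
  sorted[4] = 0dc11d0d1ad0a10$ac  (last char: 'c')
  sorted[5] = 10$ac0dc11d0d1ad0a  (last char: 'a')
  sorted[6] = 11d0d1ad0a10$ac0dc  (last char: 'c')
  sorted[7] = 1ad0a10$ac0dc11d0d  (last char: 'd')
  sorted[8] = 1d0d1ad0a10$ac0dc1  (last char: '1')
  sorted[9] = a10$ac0dc11d0d1ad0  (last char: '0')
  sorted[10] = ac0dc11d0d1ad0a10$  (last char: '$')
  sorted[11] = ad0a10$ac0dc11d0d1  (last char: '1')
  sorted[12] = c0dc11d0d1ad0a10$a  (last char: 'a')
  sorted[13] = c11d0d1ad0a10$ac0d  (last char: 'd')
  sorted[14] = d0a10$ac0dc11d0d1a  (last char: 'a')
  sorted[15] = d0d1ad0a10$ac0dc11  (last char: '1')
  sorted[16] = d1ad0a10$ac0dc11d0  (last char: '0')
  sorted[17] = dc11d0d1ad0a10$ac0  (last char: '0')
Last column: 01ddcacd10$1ada100
Original string S is at sorted index 10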